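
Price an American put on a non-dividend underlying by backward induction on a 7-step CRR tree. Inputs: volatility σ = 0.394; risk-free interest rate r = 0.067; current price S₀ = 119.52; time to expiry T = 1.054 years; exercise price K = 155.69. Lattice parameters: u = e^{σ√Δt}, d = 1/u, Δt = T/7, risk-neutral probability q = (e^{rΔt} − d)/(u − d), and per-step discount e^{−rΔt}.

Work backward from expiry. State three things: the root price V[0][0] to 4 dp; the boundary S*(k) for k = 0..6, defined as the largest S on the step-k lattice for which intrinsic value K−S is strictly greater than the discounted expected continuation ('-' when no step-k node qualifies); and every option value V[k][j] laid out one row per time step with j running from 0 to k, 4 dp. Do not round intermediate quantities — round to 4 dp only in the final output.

price = 39.9782
boundary = - 102.5754 88.0330 102.5754 88.0330 102.5754 119.5200
tree:
39.9782
53.1146 27.3893
67.6570 38.8568 16.2459
80.1376 53.1146 25.1004 7.5411
90.8489 67.6570 37.3922 13.0687 2.0538
100.0416 80.1376 53.1146 22.1108 4.1073 0.0000
107.9310 90.8489 67.6570 36.1700 8.2139 0.0000 0.0000
114.7019 100.0416 80.1376 53.1146 16.4262 0.0000 0.0000 0.0000

Δt=0.15057  u=1.16519  d=0.85823  q=0.49488  discount=0.98996
step 7 (expiry): payoffs max(K−S,0) = 114.7019 100.0416 80.1376 53.1146 16.4262 0.0000 0.0000 0.0000
step 6: (k=6,j=0): S=47.7590, (K−S)⁺=107.9310, hold=106.3682 ⇒ V=107.9310 exercise | (k=6,j=1): S=64.8411, (K−S)⁺=90.8489, hold=89.2861 ⇒ V=90.8489 exercise | (k=6,j=2): S=88.0330, (K−S)⁺=67.6570, hold=66.0942 ⇒ V=67.6570 exercise | (k=6,j=3): S=119.5200, (K−S)⁺=36.1700, hold=34.6073 ⇒ V=36.1700 exercise | (k=6,j=4): S=162.2690, (K−S)⁺=0.0000, hold=8.2139 ⇒ V=8.2139 continue | (k=6,j=5): S=220.3082, (K−S)⁺=0.0000, hold=0.0000 ⇒ V=0.0000 continue | (k=6,j=6): S=299.1064, (K−S)⁺=0.0000, hold=0.0000 ⇒ V=0.0000 continue  boundary S*=119.5200
step 5: (k=5,j=0): S=55.6484, (K−S)⁺=100.0416, hold=98.4788 ⇒ V=100.0416 exercise | (k=5,j=1): S=75.5524, (K−S)⁺=80.1376, hold=78.5749 ⇒ V=80.1376 exercise | (k=5,j=2): S=102.5754, (K−S)⁺=53.1146, hold=51.5519 ⇒ V=53.1146 exercise | (k=5,j=3): S=139.2638, (K−S)⁺=16.4262, hold=22.1108 ⇒ V=22.1108 continue | (k=5,j=4): S=189.0746, (K−S)⁺=0.0000, hold=4.1073 ⇒ V=4.1073 continue | (k=5,j=5): S=256.7014, (K−S)⁺=0.0000, hold=0.0000 ⇒ V=0.0000 continue  boundary S*=102.5754
step 4: (k=4,j=0): S=64.8411, (K−S)⁺=90.8489, hold=89.2861 ⇒ V=90.8489 exercise | (k=4,j=1): S=88.0330, (K−S)⁺=67.6570, hold=66.0942 ⇒ V=67.6570 exercise | (k=4,j=2): S=119.5200, (K−S)⁺=36.1700, hold=37.3922 ⇒ V=37.3922 continue | (k=4,j=3): S=162.2690, (K−S)⁺=0.0000, hold=13.0687 ⇒ V=13.0687 continue | (k=4,j=4): S=220.3082, (K−S)⁺=0.0000, hold=2.0538 ⇒ V=2.0538 continue  boundary S*=88.0330
step 3: (k=3,j=0): S=75.5524, (K−S)⁺=80.1376, hold=78.5749 ⇒ V=80.1376 exercise | (k=3,j=1): S=102.5754, (K−S)⁺=53.1146, hold=52.1507 ⇒ V=53.1146 exercise | (k=3,j=2): S=139.2638, (K−S)⁺=16.4262, hold=25.1004 ⇒ V=25.1004 continue | (k=3,j=3): S=189.0746, (K−S)⁺=0.0000, hold=7.5411 ⇒ V=7.5411 continue  boundary S*=102.5754
step 2: (k=2,j=0): S=88.0330, (K−S)⁺=67.6570, hold=66.0942 ⇒ V=67.6570 exercise | (k=2,j=1): S=119.5200, (K−S)⁺=36.1700, hold=38.8568 ⇒ V=38.8568 continue | (k=2,j=2): S=162.2690, (K−S)⁺=0.0000, hold=16.2459 ⇒ V=16.2459 continue  boundary S*=88.0330
step 1: (k=1,j=0): S=102.5754, (K−S)⁺=53.1146, hold=52.8682 ⇒ V=53.1146 exercise | (k=1,j=1): S=139.2638, (K−S)⁺=16.4262, hold=27.3893 ⇒ V=27.3893 continue  boundary S*=102.5754
step 0: (k=0,j=0): S=119.5200, (K−S)⁺=36.1700, hold=39.9782 ⇒ V=39.9782 continue  boundary S*=-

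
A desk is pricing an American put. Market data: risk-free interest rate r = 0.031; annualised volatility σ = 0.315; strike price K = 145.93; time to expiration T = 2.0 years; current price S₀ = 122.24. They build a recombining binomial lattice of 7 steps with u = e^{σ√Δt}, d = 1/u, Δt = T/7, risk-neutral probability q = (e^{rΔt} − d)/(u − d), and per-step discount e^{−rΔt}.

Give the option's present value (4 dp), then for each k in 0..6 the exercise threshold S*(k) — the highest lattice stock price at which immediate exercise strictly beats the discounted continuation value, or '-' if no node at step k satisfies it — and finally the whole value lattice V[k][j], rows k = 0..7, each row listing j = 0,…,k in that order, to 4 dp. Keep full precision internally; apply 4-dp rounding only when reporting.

price = 32.6760
boundary = - - 87.2901 73.7634 87.2901 103.2974 122.2400
tree:
32.6760
44.5867 20.5933
58.6399 30.4413 10.4851
72.1666 43.2970 17.3114 3.4088
83.5972 58.6399 27.7546 6.5091 0.1701
93.2565 72.1666 42.6326 12.4217 0.3328 0.0000
101.4189 83.5972 58.6399 23.6900 0.6510 0.0000 0.0000
108.3165 93.2565 72.1666 42.6326 1.2737 0.0000 0.0000 0.0000

Δt=0.28571  u=1.18338  d=0.84504  q=0.48430  discount=0.99118
step 7 (expiry): payoffs max(K−S,0) = 108.3165 93.2565 72.1666 42.6326 1.2737 0.0000 0.0000 0.0000
step 6: (k=6,j=0): S=44.5111, (K−S)⁺=101.4189, hold=100.1321 ⇒ V=101.4189 exercise | (k=6,j=1): S=62.3328, (K−S)⁺=83.5972, hold=82.3104 ⇒ V=83.5972 exercise | (k=6,j=2): S=87.2901, (K−S)⁺=58.6399, hold=57.3531 ⇒ V=58.6399 exercise | (k=6,j=3): S=122.2400, (K−S)⁺=23.6900, hold=22.4032 ⇒ V=23.6900 exercise | (k=6,j=4): S=171.1834, (K−S)⁺=0.0000, hold=0.6510 ⇒ V=0.6510 continue | (k=6,j=5): S=239.7231, (K−S)⁺=0.0000, hold=0.0000 ⇒ V=0.0000 continue | (k=6,j=6): S=335.7053, (K−S)⁺=0.0000, hold=0.0000 ⇒ V=0.0000 continue  boundary S*=122.2400
step 5: (k=5,j=0): S=52.6735, (K−S)⁺=93.2565, hold=91.9696 ⇒ V=93.2565 exercise | (k=5,j=1): S=73.7634, (K−S)⁺=72.1666, hold=70.8798 ⇒ V=72.1666 exercise | (k=5,j=2): S=103.2974, (K−S)⁺=42.6326, hold=41.3458 ⇒ V=42.6326 exercise | (k=5,j=3): S=144.6563, (K−S)⁺=1.2737, hold=12.4217 ⇒ V=12.4217 continue | (k=5,j=4): S=202.5750, (K−S)⁺=0.0000, hold=0.3328 ⇒ V=0.3328 continue | (k=5,j=5): S=283.6835, (K−S)⁺=0.0000, hold=0.0000 ⇒ V=0.0000 continue  boundary S*=103.2974
step 4: (k=4,j=0): S=62.3328, (K−S)⁺=83.5972, hold=82.3104 ⇒ V=83.5972 exercise | (k=4,j=1): S=87.2901, (K−S)⁺=58.6399, hold=57.3531 ⇒ V=58.6399 exercise | (k=4,j=2): S=122.2400, (K−S)⁺=23.6900, hold=27.7546 ⇒ V=27.7546 continue | (k=4,j=3): S=171.1834, (K−S)⁺=0.0000, hold=6.5091 ⇒ V=6.5091 continue | (k=4,j=4): S=239.7231, (K−S)⁺=0.0000, hold=0.1701 ⇒ V=0.1701 continue  boundary S*=87.2901
step 3: (k=3,j=0): S=73.7634, (K−S)⁺=72.1666, hold=70.8798 ⇒ V=72.1666 exercise | (k=3,j=1): S=103.2974, (K−S)⁺=42.6326, hold=43.2970 ⇒ V=43.2970 continue | (k=3,j=2): S=144.6563, (K−S)⁺=1.2737, hold=17.3114 ⇒ V=17.3114 continue | (k=3,j=3): S=202.5750, (K−S)⁺=0.0000, hold=3.4088 ⇒ V=3.4088 continue  boundary S*=73.7634
step 2: (k=2,j=0): S=87.2901, (K−S)⁺=58.6399, hold=57.6720 ⇒ V=58.6399 exercise | (k=2,j=1): S=122.2400, (K−S)⁺=23.6900, hold=30.4413 ⇒ V=30.4413 continue | (k=2,j=2): S=171.1834, (K−S)⁺=0.0000, hold=10.4851 ⇒ V=10.4851 continue  boundary S*=87.2901
step 1: (k=1,j=0): S=103.2974, (K−S)⁺=42.6326, hold=44.5867 ⇒ V=44.5867 continue | (k=1,j=1): S=144.6563, (K−S)⁺=1.2737, hold=20.5933 ⇒ V=20.5933 continue  boundary S*=-
step 0: (k=0,j=0): S=122.2400, (K−S)⁺=23.6900, hold=32.6760 ⇒ V=32.6760 continue  boundary S*=-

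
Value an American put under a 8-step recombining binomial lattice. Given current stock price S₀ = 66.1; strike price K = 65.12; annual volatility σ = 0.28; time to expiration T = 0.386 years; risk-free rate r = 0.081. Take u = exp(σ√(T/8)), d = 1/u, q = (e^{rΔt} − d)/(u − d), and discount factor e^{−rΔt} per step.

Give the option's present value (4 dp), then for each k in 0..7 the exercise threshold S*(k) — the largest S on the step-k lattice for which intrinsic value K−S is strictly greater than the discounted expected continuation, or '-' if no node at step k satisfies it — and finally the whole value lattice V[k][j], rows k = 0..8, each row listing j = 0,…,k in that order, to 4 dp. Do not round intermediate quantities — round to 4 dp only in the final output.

price = 3.2814
boundary = - - - 54.9627 51.6841 54.9627 58.4493 54.9627
tree:
3.2814
4.9507 1.7433
7.2283 2.8557 0.7149
10.1573 4.5407 1.2996 0.1730
13.4359 6.9549 2.3146 0.3591 0.0000
16.5189 10.1573 4.0092 0.7455 0.0000 0.0000
19.4180 13.4359 6.6707 1.5476 0.0000 0.0000 0.0000
22.1442 16.5189 10.1573 3.2131 0.0000 0.0000 0.0000 0.0000
24.7077 19.4180 13.4359 6.6707 0.0000 0.0000 0.0000 0.0000 0.0000

Δt=0.04825, u=1.06344, d=0.94035, q=0.51644, disc=e^(-rΔt)=0.99610
k=8 terminal: V=max(K-S,0) → 24.7077 19.4180 13.4359 6.6707 0.0000 0.0000 0.0000 0.0000 0.0000
k=7: j=0 S=42.9758 intr=22.1442 cont=21.8902 V=22.1442[EX]; j=1 S=48.6011 intr=16.5189 cont=16.2649 V=16.5189[EX]; j=2 S=54.9627 intr=10.1573 cont=9.9033 V=10.1573[EX]; j=3 S=62.1571 intr=2.9629 cont=3.2131 V=3.2131[hold]; j=4 S=70.2931 intr=0.0000 cont=0.0000 V=0.0000[hold]; j=5 S=79.4940 intr=0.0000 cont=0.0000 V=0.0000[hold]; j=6 S=89.8994 intr=0.0000 cont=0.0000 V=0.0000[hold]; j=7 S=101.6667 intr=0.0000 cont=0.0000 V=0.0000[hold]  S*(7)=54.9627
k=6: j=0 S=45.7020 intr=19.4180 cont=19.1640 V=19.4180[EX]; j=1 S=51.6841 intr=13.4359 cont=13.1819 V=13.4359[EX]; j=2 S=58.4493 intr=6.6707 cont=6.5454 V=6.6707[EX]; j=3 S=66.1000 intr=0.0000 cont=1.5476 V=1.5476[hold]; j=4 S=74.7521 intr=0.0000 cont=0.0000 V=0.0000[hold]; j=5 S=84.5368 intr=0.0000 cont=0.0000 V=0.0000[hold]; j=6 S=95.6022 intr=0.0000 cont=0.0000 V=0.0000[hold]  S*(6)=58.4493
k=5: j=0 S=48.6011 intr=16.5189 cont=16.2649 V=16.5189[EX]; j=1 S=54.9627 intr=10.1573 cont=9.9033 V=10.1573[EX]; j=2 S=62.1571 intr=2.9629 cont=4.0092 V=4.0092[hold]; j=3 S=70.2931 intr=0.0000 cont=0.7455 V=0.7455[hold]; j=4 S=79.4940 intr=0.0000 cont=0.0000 V=0.0000[hold]; j=5 S=89.8994 intr=0.0000 cont=0.0000 V=0.0000[hold]  S*(5)=54.9627
k=4: j=0 S=51.6841 intr=13.4359 cont=13.1819 V=13.4359[EX]; j=1 S=58.4493 intr=6.6707 cont=6.9549 V=6.9549[hold]; j=2 S=66.1000 intr=0.0000 cont=2.3146 V=2.3146[hold]; j=3 S=74.7521 intr=0.0000 cont=0.3591 V=0.3591[hold]; j=4 S=84.5368 intr=0.0000 cont=0.0000 V=0.0000[hold]  S*(4)=51.6841
k=3: j=0 S=54.9627 intr=10.1573 cont=10.0495 V=10.1573[EX]; j=1 S=62.1571 intr=2.9629 cont=4.5407 V=4.5407[hold]; j=2 S=70.2931 intr=0.0000 cont=1.2996 V=1.2996[hold]; j=3 S=79.4940 intr=0.0000 cont=0.1730 V=0.1730[hold]  S*(3)=54.9627
k=2: j=0 S=58.4493 intr=6.6707 cont=7.2283 V=7.2283[hold]; j=1 S=66.1000 intr=0.0000 cont=2.8557 V=2.8557[hold]; j=2 S=74.7521 intr=0.0000 cont=0.7149 V=0.7149[hold]  S*(2)=-
k=1: j=0 S=62.1571 intr=2.9629 cont=4.9507 V=4.9507[hold]; j=1 S=70.2931 intr=0.0000 cont=1.7433 V=1.7433[hold]  S*(1)=-
k=0: j=0 S=66.1000 intr=0.0000 cont=3.2814 V=3.2814[hold]  S*(0)=-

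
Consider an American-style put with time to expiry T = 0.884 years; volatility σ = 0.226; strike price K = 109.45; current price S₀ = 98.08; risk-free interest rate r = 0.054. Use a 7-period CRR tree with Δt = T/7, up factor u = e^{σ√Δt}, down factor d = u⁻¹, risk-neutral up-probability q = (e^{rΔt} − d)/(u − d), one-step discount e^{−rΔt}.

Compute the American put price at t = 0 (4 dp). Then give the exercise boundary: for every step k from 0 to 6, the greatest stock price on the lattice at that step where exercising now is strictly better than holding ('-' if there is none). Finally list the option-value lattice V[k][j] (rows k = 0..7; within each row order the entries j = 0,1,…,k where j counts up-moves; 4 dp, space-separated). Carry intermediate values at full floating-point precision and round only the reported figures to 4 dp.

params: Δt=0.12629 u=1.08363 d=0.92283 q=0.52249 e^(-rΔt)=0.99320
t_7 payoffs: 53.5484 43.8078 32.3699 18.9391 3.1679 0.0000 0.0000 0.0000
t_6: node(6,0) S=60.5764 payoff=48.8736 vs cont=48.1297 → 48.8736 [stop]  node(6,1) S=71.1316 payoff=38.3184 vs cont=37.5746 → 38.3184 [stop]  node(6,2) S=83.5260 payoff=25.9240 vs cont=25.1802 → 25.9240 [stop]  node(6,3) S=98.0800 payoff=11.3700 vs cont=10.6262 → 11.3700 [stop]  node(6,4) S=115.1700 payoff=0.0000 vs cont=1.5025 → 1.5025 [wait]  node(6,5) S=135.2379 payoff=0.0000 vs cont=0.0000 → 0.0000 [wait]  node(6,6) S=158.8025 payoff=0.0000 vs cont=0.0000 → 0.0000 [wait]  ⇒ S*(6)=98.0800
t_5: node(5,0) S=65.6422 payoff=43.8078 vs cont=43.0640 → 43.8078 [stop]  node(5,1) S=77.0801 payoff=32.3699 vs cont=31.6261 → 32.3699 [stop]  node(5,2) S=90.5109 payoff=18.9391 vs cont=18.1952 → 18.9391 [stop]  node(5,3) S=106.2821 payoff=3.1679 vs cont=6.1721 → 6.1721 [wait]  node(5,4) S=124.8012 payoff=0.0000 vs cont=0.7126 → 0.7126 [wait]  node(5,5) S=146.5473 payoff=0.0000 vs cont=0.0000 → 0.0000 [wait]  ⇒ S*(5)=90.5109
t_4: node(4,0) S=71.1316 payoff=38.3184 vs cont=37.5746 → 38.3184 [stop]  node(4,1) S=83.5260 payoff=25.9240 vs cont=25.1802 → 25.9240 [stop]  node(4,2) S=98.0800 payoff=11.3700 vs cont=12.1851 → 12.1851 [wait]  node(4,3) S=115.1700 payoff=0.0000 vs cont=3.2970 → 3.2970 [wait]  node(4,4) S=135.2379 payoff=0.0000 vs cont=0.3379 → 0.3379 [wait]  ⇒ S*(4)=83.5260
t_3: node(3,0) S=77.0801 payoff=32.3699 vs cont=31.6261 → 32.3699 [stop]  node(3,1) S=90.5109 payoff=18.9391 vs cont=18.6182 → 18.9391 [stop]  node(3,2) S=106.2821 payoff=3.1679 vs cont=7.4899 → 7.4899 [wait]  node(3,3) S=124.8012 payoff=0.0000 vs cont=1.7390 → 1.7390 [wait]  ⇒ S*(3)=90.5109
t_2: node(2,0) S=83.5260 payoff=25.9240 vs cont=25.1802 → 25.9240 [stop]  node(2,1) S=98.0800 payoff=11.3700 vs cont=12.8690 → 12.8690 [wait]  node(2,2) S=115.1700 payoff=0.0000 vs cont=4.4547 → 4.4547 [wait]  ⇒ S*(2)=83.5260
t_1: node(1,0) S=90.5109 payoff=18.9391 vs cont=18.9731 → 18.9731 [wait]  node(1,1) S=106.2821 payoff=3.1679 vs cont=8.4150 → 8.4150 [wait]  ⇒ S*(1)=-
t_0: node(0,0) S=98.0800 payoff=11.3700 vs cont=13.3652 → 13.3652 [wait]  ⇒ S*(0)=-

price = 13.3652
boundary = - - 83.5260 90.5109 83.5260 90.5109 98.0800
tree:
13.3652
18.9731 8.4150
25.9240 12.8690 4.4547
32.3699 18.9391 7.4899 1.7390
38.3184 25.9240 12.1851 3.2970 0.3379
43.8078 32.3699 18.9391 6.1721 0.7126 0.0000
48.8736 38.3184 25.9240 11.3700 1.5025 0.0000 0.0000
53.5484 43.8078 32.3699 18.9391 3.1679 0.0000 0.0000 0.0000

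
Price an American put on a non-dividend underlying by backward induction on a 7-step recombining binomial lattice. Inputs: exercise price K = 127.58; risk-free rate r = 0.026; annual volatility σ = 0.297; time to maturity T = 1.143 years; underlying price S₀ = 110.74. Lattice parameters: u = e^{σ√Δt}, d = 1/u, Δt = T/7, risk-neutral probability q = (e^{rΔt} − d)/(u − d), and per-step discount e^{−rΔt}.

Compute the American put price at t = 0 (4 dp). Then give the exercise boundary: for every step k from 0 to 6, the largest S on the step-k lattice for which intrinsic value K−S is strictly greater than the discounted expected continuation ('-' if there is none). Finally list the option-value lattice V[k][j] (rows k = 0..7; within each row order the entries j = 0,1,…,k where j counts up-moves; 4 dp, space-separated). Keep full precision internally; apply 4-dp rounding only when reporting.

price = 22.9313
boundary = - - 87.1088 77.2575 87.1088 98.2162 110.7400
tree:
22.9313
31.0270 14.6278
40.4712 21.3777 7.6654
50.3225 30.1044 12.3979 2.7613
59.0597 40.4712 19.4779 5.0694 0.3610
66.8087 50.3225 29.3638 9.2640 0.7076 0.0000
73.6815 59.0597 40.4712 16.8400 1.3872 0.0000 0.0000
79.7769 66.8087 50.3225 29.3638 2.7193 0.0000 0.0000 0.0000

params: Δt=0.16329 u=1.12751 d=0.88691 q=0.48771 e^(-rΔt)=0.99576
t_7 payoffs: 79.7769 66.8087 50.3225 29.3638 2.7193 0.0000 0.0000 0.0000
t_6: node(6,0) S=53.8985 payoff=73.6815 vs cont=73.1410 → 73.6815 [stop]  node(6,1) S=68.5203 payoff=59.0597 vs cont=58.5192 → 59.0597 [stop]  node(6,2) S=87.1088 payoff=40.4712 vs cont=39.9307 → 40.4712 [stop]  node(6,3) S=110.7400 payoff=16.8400 vs cont=16.2995 → 16.8400 [stop]  node(6,4) S=140.7820 payoff=0.0000 vs cont=1.3872 → 1.3872 [wait]  node(6,5) S=178.9738 payoff=0.0000 vs cont=0.0000 → 0.0000 [wait]  node(6,6) S=227.5265 payoff=0.0000 vs cont=0.0000 → 0.0000 [wait]  ⇒ S*(6)=110.7400
t_5: node(5,0) S=60.7713 payoff=66.8087 vs cont=66.2683 → 66.8087 [stop]  node(5,1) S=77.2575 payoff=50.3225 vs cont=49.7820 → 50.3225 [stop]  node(5,2) S=98.2162 payoff=29.3638 vs cont=28.8233 → 29.3638 [stop]  node(5,3) S=124.8607 payoff=2.7193 vs cont=9.2640 → 9.2640 [wait]  node(5,4) S=158.7334 payoff=0.0000 vs cont=0.7076 → 0.7076 [wait]  node(5,5) S=201.7952 payoff=0.0000 vs cont=0.0000 → 0.0000 [wait]  ⇒ S*(5)=98.2162
t_4: node(4,0) S=68.5203 payoff=59.0597 vs cont=58.5192 → 59.0597 [stop]  node(4,1) S=87.1088 payoff=40.4712 vs cont=39.9307 → 40.4712 [stop]  node(4,2) S=110.7400 payoff=16.8400 vs cont=19.4779 → 19.4779 [wait]  node(4,3) S=140.7820 payoff=0.0000 vs cont=5.0694 → 5.0694 [wait]  node(4,4) S=178.9738 payoff=0.0000 vs cont=0.3610 → 0.3610 [wait]  ⇒ S*(4)=87.1088
t_3: node(3,0) S=77.2575 payoff=50.3225 vs cont=49.7820 → 50.3225 [stop]  node(3,1) S=98.2162 payoff=29.3638 vs cont=30.1044 → 30.1044 [wait]  node(3,2) S=124.8607 payoff=2.7193 vs cont=12.3979 → 12.3979 [wait]  node(3,3) S=158.7334 payoff=0.0000 vs cont=2.7613 → 2.7613 [wait]  ⇒ S*(3)=77.2575
t_2: node(2,0) S=87.1088 payoff=40.4712 vs cont=40.2904 → 40.4712 [stop]  node(2,1) S=110.7400 payoff=16.8400 vs cont=21.3777 → 21.3777 [wait]  node(2,2) S=140.7820 payoff=0.0000 vs cont=7.6654 → 7.6654 [wait]  ⇒ S*(2)=87.1088
t_1: node(1,0) S=98.2162 payoff=29.3638 vs cont=31.0270 → 31.0270 [wait]  node(1,1) S=124.8607 payoff=2.7193 vs cont=14.6278 → 14.6278 [wait]  ⇒ S*(1)=-
t_0: node(0,0) S=110.7400 payoff=16.8400 vs cont=22.9313 → 22.9313 [wait]  ⇒ S*(0)=-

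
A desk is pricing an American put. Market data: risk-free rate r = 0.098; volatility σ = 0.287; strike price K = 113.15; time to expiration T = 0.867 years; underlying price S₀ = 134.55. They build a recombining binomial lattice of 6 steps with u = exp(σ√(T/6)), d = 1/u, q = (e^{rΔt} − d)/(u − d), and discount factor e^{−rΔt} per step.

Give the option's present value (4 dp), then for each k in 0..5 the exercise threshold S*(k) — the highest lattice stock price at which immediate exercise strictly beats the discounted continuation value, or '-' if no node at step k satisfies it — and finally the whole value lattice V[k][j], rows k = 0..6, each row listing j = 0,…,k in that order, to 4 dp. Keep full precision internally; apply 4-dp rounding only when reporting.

Δt=0.14450  u=1.11527  d=0.89664  q=0.53799  discount=0.98594
step 6 (expiry): payoffs max(K−S,0) = 43.2302 26.1816 4.9761 0.0000 0.0000 0.0000 0.0000
step 5: (k=5,j=0): S=77.9796, (K−S)⁺=35.1704, hold=33.5794 ⇒ V=35.1704 exercise | (k=5,j=1): S=96.9934, (K−S)⁺=16.1566, hold=14.5656 ⇒ V=16.1566 exercise | (k=5,j=2): S=120.6433, (K−S)⁺=0.0000, hold=2.2667 ⇒ V=2.2667 continue | (k=5,j=3): S=150.0598, (K−S)⁺=0.0000, hold=0.0000 ⇒ V=0.0000 continue | (k=5,j=4): S=186.6489, (K−S)⁺=0.0000, hold=0.0000 ⇒ V=0.0000 continue | (k=5,j=5): S=232.1595, (K−S)⁺=0.0000, hold=0.0000 ⇒ V=0.0000 continue  boundary S*=96.9934
step 4: (k=4,j=0): S=86.9684, (K−S)⁺=26.1816, hold=24.5906 ⇒ V=26.1816 exercise | (k=4,j=1): S=108.1739, (K−S)⁺=4.9761, hold=8.5619 ⇒ V=8.5619 continue | (k=4,j=2): S=134.5500, (K−S)⁺=0.0000, hold=1.0325 ⇒ V=1.0325 continue | (k=4,j=3): S=167.3574, (K−S)⁺=0.0000, hold=0.0000 ⇒ V=0.0000 continue | (k=4,j=4): S=208.1641, (K−S)⁺=0.0000, hold=0.0000 ⇒ V=0.0000 continue  boundary S*=86.9684
step 3: (k=3,j=0): S=96.9934, (K−S)⁺=16.1566, hold=16.4676 ⇒ V=16.4676 continue | (k=3,j=1): S=120.6433, (K−S)⁺=0.0000, hold=4.4478 ⇒ V=4.4478 continue | (k=3,j=2): S=150.0598, (K−S)⁺=0.0000, hold=0.4703 ⇒ V=0.4703 continue | (k=3,j=3): S=186.6489, (K−S)⁺=0.0000, hold=0.0000 ⇒ V=0.0000 continue  boundary S*=-
step 2: (k=2,j=0): S=108.1739, (K−S)⁺=4.9761, hold=9.8605 ⇒ V=9.8605 continue | (k=2,j=1): S=134.5500, (K−S)⁺=0.0000, hold=2.2755 ⇒ V=2.2755 continue | (k=2,j=2): S=167.3574, (K−S)⁺=0.0000, hold=0.2142 ⇒ V=0.2142 continue  boundary S*=-
step 1: (k=1,j=0): S=120.6433, (K−S)⁺=0.0000, hold=5.6986 ⇒ V=5.6986 continue | (k=1,j=1): S=150.0598, (K−S)⁺=0.0000, hold=1.1502 ⇒ V=1.1502 continue  boundary S*=-
step 0: (k=0,j=0): S=134.5500, (K−S)⁺=0.0000, hold=3.2059 ⇒ V=3.2059 continue  boundary S*=-

price = 3.2059
boundary = - - - - 86.9684 96.9934
tree:
3.2059
5.6986 1.1502
9.8605 2.2755 0.2142
16.4676 4.4478 0.4703 0.0000
26.1816 8.5619 1.0325 0.0000 0.0000
35.1704 16.1566 2.2667 0.0000 0.0000 0.0000
43.2302 26.1816 4.9761 0.0000 0.0000 0.0000 0.0000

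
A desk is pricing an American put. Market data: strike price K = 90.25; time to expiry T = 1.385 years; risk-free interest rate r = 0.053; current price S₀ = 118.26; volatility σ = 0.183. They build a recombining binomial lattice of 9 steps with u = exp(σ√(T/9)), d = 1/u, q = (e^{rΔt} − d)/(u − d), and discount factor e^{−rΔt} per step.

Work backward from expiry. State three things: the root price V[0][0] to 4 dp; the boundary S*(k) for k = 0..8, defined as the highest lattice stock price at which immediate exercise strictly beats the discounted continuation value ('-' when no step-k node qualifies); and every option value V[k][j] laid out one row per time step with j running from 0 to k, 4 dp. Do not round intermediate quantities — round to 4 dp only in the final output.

price = 0.5482
boundary = - - - - - - 76.8730 71.5478 76.8730
tree:
0.5482
0.9937 0.1755
1.7682 0.3465 0.0320
3.0767 0.6761 0.0699 0.0000
5.2092 1.3000 0.1529 0.0000 0.0000
8.5261 2.4521 0.3345 0.0000 0.0000 0.0000
13.3770 4.5075 0.7317 0.0000 0.0000 0.0000 0.0000
18.7022 7.9875 1.6003 0.0000 0.0000 0.0000 0.0000 0.0000
23.6584 13.3770 3.5001 0.0000 0.0000 0.0000 0.0000 0.0000 0.0000
28.2714 18.7022 7.6555 0.0000 0.0000 0.0000 0.0000 0.0000 0.0000 0.0000

Δt=0.15389, u=1.07443, d=0.93073, q=0.53905, disc=e^(-rΔt)=0.99188
k=9 terminal: V=max(K-S,0) → 28.2714 18.7022 7.6555 0.0000 0.0000 0.0000 0.0000 0.0000 0.0000 0.0000
k=8: j=0 S=66.5916 intr=23.6584 cont=22.9253 V=23.6584[EX]; j=1 S=76.8730 intr=13.3770 cont=12.6439 V=13.3770[EX]; j=2 S=88.7419 intr=1.5081 cont=3.5001 V=3.5001[hold]; j=3 S=102.4432 intr=0.0000 cont=0.0000 V=0.0000[hold]; j=4 S=118.2600 intr=0.0000 cont=0.0000 V=0.0000[hold]; j=5 S=136.5188 intr=0.0000 cont=0.0000 V=0.0000[hold]; j=6 S=157.5967 intr=0.0000 cont=0.0000 V=0.0000[hold]; j=7 S=181.9290 intr=0.0000 cont=0.0000 V=0.0000[hold]; j=8 S=210.0180 intr=0.0000 cont=0.0000 V=0.0000[hold]  S*(8)=76.8730
k=7: j=0 S=71.5478 intr=18.7022 cont=17.9691 V=18.7022[EX]; j=1 S=82.5945 intr=7.6555 cont=7.9875 V=7.9875[hold]; j=2 S=95.3467 intr=0.0000 cont=1.6003 V=1.6003[hold]; j=3 S=110.0679 intr=0.0000 cont=0.0000 V=0.0000[hold]; j=4 S=127.0619 intr=0.0000 cont=0.0000 V=0.0000[hold]; j=5 S=146.6797 intr=0.0000 cont=0.0000 V=0.0000[hold]; j=6 S=169.3264 intr=0.0000 cont=0.0000 V=0.0000[hold]; j=7 S=195.4696 intr=0.0000 cont=0.0000 V=0.0000[hold]  S*(7)=71.5478
k=6: j=0 S=76.8730 intr=13.3770 cont=12.8214 V=13.3770[EX]; j=1 S=88.7419 intr=1.5081 cont=4.5075 V=4.5075[hold]; j=2 S=102.4432 intr=0.0000 cont=0.7317 V=0.7317[hold]; j=3 S=118.2600 intr=0.0000 cont=0.0000 V=0.0000[hold]; j=4 S=136.5188 intr=0.0000 cont=0.0000 V=0.0000[hold]; j=5 S=157.5967 intr=0.0000 cont=0.0000 V=0.0000[hold]; j=6 S=181.9290 intr=0.0000 cont=0.0000 V=0.0000[hold]  S*(6)=76.8730
k=5: j=0 S=82.5945 intr=7.6555 cont=8.5261 V=8.5261[hold]; j=1 S=95.3467 intr=0.0000 cont=2.4521 V=2.4521[hold]; j=2 S=110.0679 intr=0.0000 cont=0.3345 V=0.3345[hold]; j=3 S=127.0619 intr=0.0000 cont=0.0000 V=0.0000[hold]; j=4 S=146.6797 intr=0.0000 cont=0.0000 V=0.0000[hold]; j=5 S=169.3264 intr=0.0000 cont=0.0000 V=0.0000[hold]  S*(5)=-
k=4: j=0 S=88.7419 intr=1.5081 cont=5.2092 V=5.2092[hold]; j=1 S=102.4432 intr=0.0000 cont=1.3000 V=1.3000[hold]; j=2 S=118.2600 intr=0.0000 cont=0.1529 V=0.1529[hold]; j=3 S=136.5188 intr=0.0000 cont=0.0000 V=0.0000[hold]; j=4 S=157.5967 intr=0.0000 cont=0.0000 V=0.0000[hold]  S*(4)=-
k=3: j=0 S=95.3467 intr=0.0000 cont=3.0767 V=3.0767[hold]; j=1 S=110.0679 intr=0.0000 cont=0.6761 V=0.6761[hold]; j=2 S=127.0619 intr=0.0000 cont=0.0699 V=0.0699[hold]; j=3 S=146.6797 intr=0.0000 cont=0.0000 V=0.0000[hold]  S*(3)=-
k=2: j=0 S=102.4432 intr=0.0000 cont=1.7682 V=1.7682[hold]; j=1 S=118.2600 intr=0.0000 cont=0.3465 V=0.3465[hold]; j=2 S=136.5188 intr=0.0000 cont=0.0320 V=0.0320[hold]  S*(2)=-
k=1: j=0 S=110.0679 intr=0.0000 cont=0.9937 V=0.9937[hold]; j=1 S=127.0619 intr=0.0000 cont=0.1755 V=0.1755[hold]  S*(1)=-
k=0: j=0 S=118.2600 intr=0.0000 cont=0.5482 V=0.5482[hold]  S*(0)=-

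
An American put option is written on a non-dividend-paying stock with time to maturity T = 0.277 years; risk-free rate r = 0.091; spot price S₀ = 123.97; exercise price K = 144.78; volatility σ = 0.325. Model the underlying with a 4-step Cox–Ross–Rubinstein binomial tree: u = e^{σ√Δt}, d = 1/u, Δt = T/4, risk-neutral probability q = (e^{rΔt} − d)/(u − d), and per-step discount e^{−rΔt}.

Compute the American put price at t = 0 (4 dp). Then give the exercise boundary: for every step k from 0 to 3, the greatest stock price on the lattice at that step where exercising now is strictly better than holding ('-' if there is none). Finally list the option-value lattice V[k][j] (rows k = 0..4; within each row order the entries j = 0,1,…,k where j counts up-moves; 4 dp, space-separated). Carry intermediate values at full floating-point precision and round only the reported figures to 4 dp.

params: Δt=0.06925 u=1.08929 d=0.91803 q=0.51554 e^(-rΔt)=0.99372
t_4 payoffs: 56.7270 40.3006 20.8100 0.0000 0.0000
t_3: node(3,0) S=95.9152 payoff=48.8648 vs cont=47.9553 → 48.8648 [stop]  node(3,1) S=113.8082 payoff=30.9718 vs cont=30.0623 → 30.9718 [stop]  node(3,2) S=135.0391 payoff=9.7409 vs cont=10.0182 → 10.0182 [wait]  node(3,3) S=160.2307 payoff=0.0000 vs cont=0.0000 → 0.0000 [wait]  ⇒ S*(3)=113.8082
t_2: node(2,0) S=104.4794 payoff=40.3006 vs cont=39.3911 → 40.3006 [stop]  node(2,1) S=123.9700 payoff=20.8100 vs cont=20.0426 → 20.8100 [stop]  node(2,2) S=147.0966 payoff=0.0000 vs cont=4.8229 → 4.8229 [wait]  ⇒ S*(2)=123.9700
t_1: node(1,0) S=113.8082 payoff=30.9718 vs cont=30.0623 → 30.9718 [stop]  node(1,1) S=135.0391 payoff=9.7409 vs cont=12.4890 → 12.4890 [wait]  ⇒ S*(1)=113.8082
t_0: node(0,0) S=123.9700 payoff=20.8100 vs cont=21.3084 → 21.3084 [wait]  ⇒ S*(0)=-

price = 21.3084
boundary = - 113.8082 123.9700 113.8082
tree:
21.3084
30.9718 12.4890
40.3006 20.8100 4.8229
48.8648 30.9718 10.0182 0.0000
56.7270 40.3006 20.8100 0.0000 0.0000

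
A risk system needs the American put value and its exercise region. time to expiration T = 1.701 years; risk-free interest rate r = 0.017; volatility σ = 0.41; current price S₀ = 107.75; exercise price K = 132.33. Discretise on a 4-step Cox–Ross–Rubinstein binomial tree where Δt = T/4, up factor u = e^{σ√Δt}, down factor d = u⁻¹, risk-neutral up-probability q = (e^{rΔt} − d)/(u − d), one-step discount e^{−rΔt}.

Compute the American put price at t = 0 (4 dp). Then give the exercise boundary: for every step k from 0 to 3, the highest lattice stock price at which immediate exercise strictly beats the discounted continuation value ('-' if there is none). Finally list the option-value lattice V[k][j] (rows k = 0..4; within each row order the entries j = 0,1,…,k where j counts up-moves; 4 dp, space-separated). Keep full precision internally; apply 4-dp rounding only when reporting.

price = 38.5798
boundary = - - 63.1228 82.4711
tree:
38.5798
52.8035 21.6067
69.2072 33.3639 7.4099
84.0163 49.8589 13.4958 0.0000
95.3510 69.2072 24.5800 0.0000 0.0000

params: Δt=0.42525 u=1.30652 d=0.76539 q=0.44696 e^(-rΔt)=0.99280
t_4 payoffs: 95.3510 69.2072 24.5800 0.0000 0.0000
t_3: node(3,0) S=48.3137 payoff=84.0163 vs cont=83.0631 → 84.0163 [stop]  node(3,1) S=82.4711 payoff=49.8589 vs cont=48.9057 → 49.8589 [stop]  node(3,2) S=140.7774 payoff=0.0000 vs cont=13.4958 → 13.4958 [wait]  node(3,3) S=240.3056 payoff=0.0000 vs cont=0.0000 → 0.0000 [wait]  ⇒ S*(3)=82.4711
t_2: node(2,0) S=63.1228 payoff=69.2072 vs cont=68.2540 → 69.2072 [stop]  node(2,1) S=107.7500 payoff=24.5800 vs cont=33.3639 → 33.3639 [wait]  node(2,2) S=183.9282 payoff=0.0000 vs cont=7.4099 → 7.4099 [wait]  ⇒ S*(2)=63.1228
t_1: node(1,0) S=82.4711 payoff=49.8589 vs cont=52.8035 → 52.8035 [wait]  node(1,1) S=140.7774 payoff=0.0000 vs cont=21.6067 → 21.6067 [wait]  ⇒ S*(1)=-
t_0: node(0,0) S=107.7500 payoff=24.5800 vs cont=38.5798 → 38.5798 [wait]  ⇒ S*(0)=-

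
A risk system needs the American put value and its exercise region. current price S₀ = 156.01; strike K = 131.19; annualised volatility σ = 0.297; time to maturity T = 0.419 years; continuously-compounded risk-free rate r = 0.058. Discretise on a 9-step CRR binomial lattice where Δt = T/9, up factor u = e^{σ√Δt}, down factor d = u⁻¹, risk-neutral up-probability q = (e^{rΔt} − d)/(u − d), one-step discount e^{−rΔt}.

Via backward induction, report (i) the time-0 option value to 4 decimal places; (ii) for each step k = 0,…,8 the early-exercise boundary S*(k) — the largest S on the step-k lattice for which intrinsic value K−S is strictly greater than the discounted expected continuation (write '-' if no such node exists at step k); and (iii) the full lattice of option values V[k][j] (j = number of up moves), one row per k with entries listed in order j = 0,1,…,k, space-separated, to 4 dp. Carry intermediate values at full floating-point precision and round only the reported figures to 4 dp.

params: Δt=0.04656 u=1.06618 d=0.93793 q=0.50507 e^(-rΔt)=0.99730
t_9 payoffs: 43.5556 31.5723 17.9504 2.4659 0.0000 0.0000 0.0000 0.0000 0.0000 0.0000
t_8: node(8,0) S=93.4341 payoff=37.7559 vs cont=37.4021 → 37.7559 [stop]  node(8,1) S=106.2105 payoff=24.9795 vs cont=24.6258 → 24.9795 [stop]  node(8,2) S=120.7338 payoff=10.4562 vs cont=10.1024 → 10.4562 [stop]  node(8,3) S=137.2432 payoff=0.0000 vs cont=1.2172 → 1.2172 [wait]  node(8,4) S=156.0100 payoff=0.0000 vs cont=0.0000 → 0.0000 [wait]  node(8,5) S=177.3430 payoff=0.0000 vs cont=0.0000 → 0.0000 [wait]  node(8,6) S=201.5932 payoff=0.0000 vs cont=0.0000 → 0.0000 [wait]  node(8,7) S=229.1593 payoff=0.0000 vs cont=0.0000 → 0.0000 [wait]  node(8,8) S=260.4949 payoff=0.0000 vs cont=0.0000 → 0.0000 [wait]  ⇒ S*(8)=120.7338
t_7: node(7,0) S=99.6177 payoff=31.5723 vs cont=31.2185 → 31.5723 [stop]  node(7,1) S=113.2396 payoff=17.9504 vs cont=17.5967 → 17.9504 [stop]  node(7,2) S=128.7241 payoff=2.4659 vs cont=5.7742 → 5.7742 [wait]  node(7,3) S=146.3260 payoff=0.0000 vs cont=0.6008 → 0.6008 [wait]  node(7,4) S=166.3349 payoff=0.0000 vs cont=0.0000 → 0.0000 [wait]  node(7,5) S=189.0797 payoff=0.0000 vs cont=0.0000 → 0.0000 [wait]  node(7,6) S=214.9348 payoff=0.0000 vs cont=0.0000 → 0.0000 [wait]  node(7,7) S=244.3253 payoff=0.0000 vs cont=0.0000 → 0.0000 [wait]  ⇒ S*(7)=113.2396
t_6: node(6,0) S=106.2105 payoff=24.9795 vs cont=24.6258 → 24.9795 [stop]  node(6,1) S=120.7338 payoff=10.4562 vs cont=11.7688 → 11.7688 [wait]  node(6,2) S=137.2432 payoff=0.0000 vs cont=3.1528 → 3.1528 [wait]  node(6,3) S=156.0100 payoff=0.0000 vs cont=0.2965 → 0.2965 [wait]  node(6,4) S=177.3430 payoff=0.0000 vs cont=0.0000 → 0.0000 [wait]  node(6,5) S=201.5932 payoff=0.0000 vs cont=0.0000 → 0.0000 [wait]  node(6,6) S=229.1593 payoff=0.0000 vs cont=0.0000 → 0.0000 [wait]  ⇒ S*(6)=106.2105
t_5: node(5,0) S=113.2396 payoff=17.9504 vs cont=18.2579 → 18.2579 [wait]  node(5,1) S=128.7241 payoff=2.4659 vs cont=7.3971 → 7.3971 [wait]  node(5,2) S=146.3260 payoff=0.0000 vs cont=1.7056 → 1.7056 [wait]  node(5,3) S=166.3349 payoff=0.0000 vs cont=0.1464 → 0.1464 [wait]  node(5,4) S=189.0797 payoff=0.0000 vs cont=0.0000 → 0.0000 [wait]  node(5,5) S=214.9348 payoff=0.0000 vs cont=0.0000 → 0.0000 [wait]  ⇒ S*(5)=-
t_4: node(4,0) S=120.7338 payoff=10.4562 vs cont=12.7380 → 12.7380 [wait]  node(4,1) S=137.2432 payoff=0.0000 vs cont=4.5103 → 4.5103 [wait]  node(4,2) S=156.0100 payoff=0.0000 vs cont=0.9156 → 0.9156 [wait]  node(4,3) S=177.3430 payoff=0.0000 vs cont=0.0723 → 0.0723 [wait]  node(4,4) S=201.5932 payoff=0.0000 vs cont=0.0000 → 0.0000 [wait]  ⇒ S*(4)=-
t_3: node(3,0) S=128.7241 payoff=2.4659 vs cont=8.5593 → 8.5593 [wait]  node(3,1) S=146.3260 payoff=0.0000 vs cont=2.6875 → 2.6875 [wait]  node(3,2) S=166.3349 payoff=0.0000 vs cont=0.4883 → 0.4883 [wait]  node(3,3) S=189.0797 payoff=0.0000 vs cont=0.0357 → 0.0357 [wait]  ⇒ S*(3)=-
t_2: node(2,0) S=137.2432 payoff=0.0000 vs cont=5.5786 → 5.5786 [wait]  node(2,1) S=156.0100 payoff=0.0000 vs cont=1.5725 → 1.5725 [wait]  node(2,2) S=177.3430 payoff=0.0000 vs cont=0.2590 → 0.2590 [wait]  ⇒ S*(2)=-
t_1: node(1,0) S=146.3260 payoff=0.0000 vs cont=3.5457 → 3.5457 [wait]  node(1,1) S=166.3349 payoff=0.0000 vs cont=0.9067 → 0.9067 [wait]  ⇒ S*(1)=-
t_0: node(0,0) S=156.0100 payoff=0.0000 vs cont=2.2068 → 2.2068 [wait]  ⇒ S*(0)=-

price = 2.2068
boundary = - - - - - - 106.2105 113.2396 120.7338
tree:
2.2068
3.5457 0.9067
5.5786 1.5725 0.2590
8.5593 2.6875 0.4883 0.0357
12.7380 4.5103 0.9156 0.0723 0.0000
18.2579 7.3971 1.7056 0.1464 0.0000 0.0000
24.9795 11.7688 3.1528 0.2965 0.0000 0.0000 0.0000
31.5723 17.9504 5.7742 0.6008 0.0000 0.0000 0.0000 0.0000
37.7559 24.9795 10.4562 1.2172 0.0000 0.0000 0.0000 0.0000 0.0000
43.5556 31.5723 17.9504 2.4659 0.0000 0.0000 0.0000 0.0000 0.0000 0.0000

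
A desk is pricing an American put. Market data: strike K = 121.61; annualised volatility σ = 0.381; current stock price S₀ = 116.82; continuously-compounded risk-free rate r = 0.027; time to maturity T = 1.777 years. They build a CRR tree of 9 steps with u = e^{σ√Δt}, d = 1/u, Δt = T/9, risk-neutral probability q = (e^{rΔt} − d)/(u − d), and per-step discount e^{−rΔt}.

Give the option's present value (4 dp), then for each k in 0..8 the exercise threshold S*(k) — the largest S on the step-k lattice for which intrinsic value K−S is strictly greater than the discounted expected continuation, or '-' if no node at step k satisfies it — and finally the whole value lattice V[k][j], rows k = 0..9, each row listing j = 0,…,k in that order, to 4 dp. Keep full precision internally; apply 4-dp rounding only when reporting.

params: Δt=0.19744 u=1.18447 d=0.84426 q=0.47349 e^(-rΔt)=0.99468
t_9 payoffs: 96.1536 85.8954 71.5034 51.3119 22.9837 0.0000 0.0000 0.0000 0.0000 0.0000
t_8: node(8,0) S=30.1524 payoff=91.4576 vs cont=90.8110 → 91.4576 [stop]  node(8,1) S=42.3029 payoff=79.3071 vs cont=78.6605 → 79.3071 [stop]  node(8,2) S=59.3498 payoff=62.2602 vs cont=61.6136 → 62.2602 [stop]  node(8,3) S=83.2661 payoff=38.3439 vs cont=37.6973 → 38.3439 [stop]  node(8,4) S=116.8200 payoff=4.7900 vs cont=12.0368 → 12.0368 [wait]  node(8,5) S=163.8951 payoff=0.0000 vs cont=0.0000 → 0.0000 [wait]  node(8,6) S=229.9402 payoff=0.0000 vs cont=0.0000 → 0.0000 [wait]  node(8,7) S=322.5996 payoff=0.0000 vs cont=0.0000 → 0.0000 [wait]  node(8,8) S=452.5981 payoff=0.0000 vs cont=0.0000 → 0.0000 [wait]  ⇒ S*(8)=83.2661
t_7: node(7,0) S=35.7146 payoff=85.8954 vs cont=85.2488 → 85.8954 [stop]  node(7,1) S=50.1066 payoff=71.5034 vs cont=70.8568 → 71.5034 [stop]  node(7,2) S=70.2981 payoff=51.3119 vs cont=50.6653 → 51.3119 [stop]  node(7,3) S=98.6263 payoff=22.9837 vs cont=25.7502 → 25.7502 [wait]  node(7,4) S=138.3699 payoff=0.0000 vs cont=6.3038 → 6.3038 [wait]  node(7,5) S=194.1291 payoff=0.0000 vs cont=0.0000 → 0.0000 [wait]  node(7,6) S=272.3576 payoff=0.0000 vs cont=0.0000 → 0.0000 [wait]  node(7,7) S=382.1099 payoff=0.0000 vs cont=0.0000 → 0.0000 [wait]  ⇒ S*(7)=70.2981
t_6: node(6,0) S=42.3029 payoff=79.3071 vs cont=78.6605 → 79.3071 [stop]  node(6,1) S=59.3498 payoff=62.2602 vs cont=61.6136 → 62.2602 [stop]  node(6,2) S=83.2661 payoff=38.3439 vs cont=39.0002 → 39.0002 [wait]  node(6,3) S=116.8200 payoff=4.7900 vs cont=16.4546 → 16.4546 [wait]  node(6,4) S=163.8951 payoff=0.0000 vs cont=3.3014 → 3.3014 [wait]  node(6,5) S=229.9402 payoff=0.0000 vs cont=0.0000 → 0.0000 [wait]  node(6,6) S=322.5996 payoff=0.0000 vs cont=0.0000 → 0.0000 [wait]  ⇒ S*(6)=59.3498
t_5: node(5,0) S=50.1066 payoff=71.5034 vs cont=70.8568 → 71.5034 [stop]  node(5,1) S=70.2981 payoff=51.3119 vs cont=50.9744 → 51.3119 [stop]  node(5,2) S=98.6263 payoff=22.9837 vs cont=28.1745 → 28.1745 [wait]  node(5,3) S=138.3699 payoff=0.0000 vs cont=10.1723 → 10.1723 [wait]  node(5,4) S=194.1291 payoff=0.0000 vs cont=1.7290 → 1.7290 [wait]  node(5,5) S=272.3576 payoff=0.0000 vs cont=0.0000 → 0.0000 [wait]  ⇒ S*(5)=70.2981
t_4: node(4,0) S=59.3498 payoff=62.2602 vs cont=61.6136 → 62.2602 [stop]  node(4,1) S=83.2661 payoff=38.3439 vs cont=40.1420 → 40.1420 [wait]  node(4,2) S=116.8200 payoff=4.7900 vs cont=19.5462 → 19.5462 [wait]  node(4,3) S=163.8951 payoff=0.0000 vs cont=6.1417 → 6.1417 [wait]  node(4,4) S=229.9402 payoff=0.0000 vs cont=0.9055 → 0.9055 [wait]  ⇒ S*(4)=59.3498
t_3: node(3,0) S=70.2981 payoff=51.3119 vs cont=51.5122 → 51.5122 [wait]  node(3,1) S=98.6263 payoff=22.9837 vs cont=30.2286 → 30.2286 [wait]  node(3,2) S=138.3699 payoff=0.0000 vs cont=13.1292 → 13.1292 [wait]  node(3,3) S=194.1291 payoff=0.0000 vs cont=3.6429 → 3.6429 [wait]  ⇒ S*(3)=-
t_2: node(2,0) S=83.2661 payoff=38.3439 vs cont=41.2143 → 41.2143 [wait]  node(2,1) S=116.8200 payoff=4.7900 vs cont=22.0145 → 22.0145 [wait]  node(2,2) S=163.8951 payoff=0.0000 vs cont=8.5916 → 8.5916 [wait]  ⇒ S*(2)=-
t_1: node(1,0) S=98.6263 payoff=22.9837 vs cont=31.9527 → 31.9527 [wait]  node(1,1) S=138.3699 payoff=0.0000 vs cont=15.5757 → 15.5757 [wait]  ⇒ S*(1)=-
t_0: node(0,0) S=116.8200 payoff=4.7900 vs cont=24.0697 → 24.0697 [wait]  ⇒ S*(0)=-

price = 24.0697
boundary = - - - - 59.3498 70.2981 59.3498 70.2981 83.2661
tree:
24.0697
31.9527 15.5757
41.2143 22.0145 8.5916
51.5122 30.2286 13.1292 3.6429
62.2602 40.1420 19.5462 6.1417 0.9055
71.5034 51.3119 28.1745 10.1723 1.7290 0.0000
79.3071 62.2602 39.0002 16.4546 3.3014 0.0000 0.0000
85.8954 71.5034 51.3119 25.7502 6.3038 0.0000 0.0000 0.0000
91.4576 79.3071 62.2602 38.3439 12.0368 0.0000 0.0000 0.0000 0.0000
96.1536 85.8954 71.5034 51.3119 22.9837 0.0000 0.0000 0.0000 0.0000 0.0000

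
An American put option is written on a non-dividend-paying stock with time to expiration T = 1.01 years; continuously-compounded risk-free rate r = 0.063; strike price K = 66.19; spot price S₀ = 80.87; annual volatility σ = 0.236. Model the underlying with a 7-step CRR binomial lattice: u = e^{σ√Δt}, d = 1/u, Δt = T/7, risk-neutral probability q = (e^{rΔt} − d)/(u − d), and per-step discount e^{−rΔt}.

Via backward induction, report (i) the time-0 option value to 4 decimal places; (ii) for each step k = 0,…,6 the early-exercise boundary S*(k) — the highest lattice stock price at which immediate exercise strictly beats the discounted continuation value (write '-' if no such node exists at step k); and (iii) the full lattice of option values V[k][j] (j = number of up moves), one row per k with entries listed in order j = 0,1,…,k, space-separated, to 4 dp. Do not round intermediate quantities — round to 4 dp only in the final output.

price = 1.2911
boundary = - - - - - 51.6567 56.5014
tree:
1.2911
2.2342 0.4718
3.7725 0.9002 0.0978
6.1773 1.6920 0.2093 0.0000
9.7242 3.1192 0.4478 0.0000 0.0000
14.5333 5.6013 0.9584 0.0000 0.0000 0.0000
18.9625 9.6886 2.0511 0.0000 0.0000 0.0000 0.0000
23.0120 14.5333 4.3896 0.0000 0.0000 0.0000 0.0000 0.0000

Δt=0.14429  u=1.09379  d=0.91426  q=0.52847  discount=0.99095
step 7 (expiry): payoffs max(K−S,0) = 23.0120 14.5333 4.3896 0.0000 0.0000 0.0000 0.0000 0.0000
step 6: (k=6,j=0): S=47.2275, (K−S)⁺=18.9625, hold=18.3636 ⇒ V=18.9625 exercise | (k=6,j=1): S=56.5014, (K−S)⁺=9.6886, hold=9.0897 ⇒ V=9.6886 exercise | (k=6,j=2): S=67.5963, (K−S)⁺=0.0000, hold=2.0511 ⇒ V=2.0511 continue | (k=6,j=3): S=80.8700, (K−S)⁺=0.0000, hold=0.0000 ⇒ V=0.0000 continue | (k=6,j=4): S=96.7502, (K−S)⁺=0.0000, hold=0.0000 ⇒ V=0.0000 continue | (k=6,j=5): S=115.7486, (K−S)⁺=0.0000, hold=0.0000 ⇒ V=0.0000 continue | (k=6,j=6): S=138.4778, (K−S)⁺=0.0000, hold=0.0000 ⇒ V=0.0000 continue  boundary S*=56.5014
step 5: (k=5,j=0): S=51.6567, (K−S)⁺=14.5333, hold=13.9343 ⇒ V=14.5333 exercise | (k=5,j=1): S=61.8004, (K−S)⁺=4.3896, hold=5.6013 ⇒ V=5.6013 continue | (k=5,j=2): S=73.9359, (K−S)⁺=0.0000, hold=0.9584 ⇒ V=0.9584 continue | (k=5,j=3): S=88.4544, (K−S)⁺=0.0000, hold=0.0000 ⇒ V=0.0000 continue | (k=5,j=4): S=105.8239, (K−S)⁺=0.0000, hold=0.0000 ⇒ V=0.0000 continue | (k=5,j=5): S=126.6042, (K−S)⁺=0.0000, hold=0.0000 ⇒ V=0.0000 continue  boundary S*=51.6567
step 4: (k=4,j=0): S=56.5014, (K−S)⁺=9.6886, hold=9.7242 ⇒ V=9.7242 continue | (k=4,j=1): S=67.5963, (K−S)⁺=0.0000, hold=3.1192 ⇒ V=3.1192 continue | (k=4,j=2): S=80.8700, (K−S)⁺=0.0000, hold=0.4478 ⇒ V=0.4478 continue | (k=4,j=3): S=96.7502, (K−S)⁺=0.0000, hold=0.0000 ⇒ V=0.0000 continue | (k=4,j=4): S=115.7486, (K−S)⁺=0.0000, hold=0.0000 ⇒ V=0.0000 continue  boundary S*=-
step 3: (k=3,j=0): S=61.8004, (K−S)⁺=4.3896, hold=6.1773 ⇒ V=6.1773 continue | (k=3,j=1): S=73.9359, (K−S)⁺=0.0000, hold=1.6920 ⇒ V=1.6920 continue | (k=3,j=2): S=88.4544, (K−S)⁺=0.0000, hold=0.2093 ⇒ V=0.2093 continue | (k=3,j=3): S=105.8239, (K−S)⁺=0.0000, hold=0.0000 ⇒ V=0.0000 continue  boundary S*=-
step 2: (k=2,j=0): S=67.5963, (K−S)⁺=0.0000, hold=3.7725 ⇒ V=3.7725 continue | (k=2,j=1): S=80.8700, (K−S)⁺=0.0000, hold=0.9002 ⇒ V=0.9002 continue | (k=2,j=2): S=96.7502, (K−S)⁺=0.0000, hold=0.0978 ⇒ V=0.0978 continue  boundary S*=-
step 1: (k=1,j=0): S=73.9359, (K−S)⁺=0.0000, hold=2.2342 ⇒ V=2.2342 continue | (k=1,j=1): S=88.4544, (K−S)⁺=0.0000, hold=0.4718 ⇒ V=0.4718 continue  boundary S*=-
step 0: (k=0,j=0): S=80.8700, (K−S)⁺=0.0000, hold=1.2911 ⇒ V=1.2911 continue  boundary S*=-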